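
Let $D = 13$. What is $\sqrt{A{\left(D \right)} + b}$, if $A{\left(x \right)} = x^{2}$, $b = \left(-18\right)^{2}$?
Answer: $\sqrt{493} \approx 22.204$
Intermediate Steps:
$b = 324$
$\sqrt{A{\left(D \right)} + b} = \sqrt{13^{2} + 324} = \sqrt{169 + 324} = \sqrt{493}$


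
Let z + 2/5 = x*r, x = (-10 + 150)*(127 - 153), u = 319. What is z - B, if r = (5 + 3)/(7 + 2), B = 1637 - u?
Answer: -204928/45 ≈ -4554.0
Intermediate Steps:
B = 1318 (B = 1637 - 1*319 = 1637 - 319 = 1318)
x = -3640 (x = 140*(-26) = -3640)
r = 8/9 ≈ 0.88889
z = -145618/45 (z = -2/5 - 3640*8/9 = -2/5 - 29120/9 = -145618/45 ≈ -3236.0)
z - B = -145618/45 - 1*1318 = -145618/45 - 1318 = -204928/45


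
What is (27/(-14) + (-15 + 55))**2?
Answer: 284089/196 ≈ 1449.4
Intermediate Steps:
(27/(-14) + (-15 + 55))**2 = (27*(-1/14) + 40)**2 = (-27/14 + 40)**2 = (533/14)**2 = 284089/196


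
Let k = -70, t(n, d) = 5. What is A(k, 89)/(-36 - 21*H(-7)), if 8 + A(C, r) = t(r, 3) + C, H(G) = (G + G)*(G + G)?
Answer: 73/4152 ≈ 0.017582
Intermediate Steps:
H(G) = 4*G² (H(G) = (2*G)*(2*G) = 4*G²)
A(C, r) = -3 + C (A(C, r) = -8 + (5 + C) = -3 + C)
A(k, 89)/(-36 - 21*H(-7)) = (-3 - 70)/(-36 - 84*(-7)²) = -73/(-36 - 84*49) = -73/(-36 - 21*196) = -73/(-36 - 4116) = -73/(-4152) = -73*(-1/4152) = 73/4152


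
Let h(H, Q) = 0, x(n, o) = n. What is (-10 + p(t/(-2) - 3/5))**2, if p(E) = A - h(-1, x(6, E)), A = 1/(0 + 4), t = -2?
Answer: 1521/16 ≈ 95.063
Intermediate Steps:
A = 1/4 ≈ 0.25000
p(E) = 1/4 (p(E) = 1/4 - 1*0 = 1/4 + 0 = 1/4)
(-10 + p(t/(-2) - 3/5))**2 = (-10 + 1/4)**2 = (-39/4)**2 = 1521/16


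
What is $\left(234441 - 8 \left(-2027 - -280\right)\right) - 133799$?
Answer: $114618$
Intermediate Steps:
$\left(234441 - 8 \left(-2027 - -280\right)\right) - 133799 = \left(234441 - 8 \left(-2027 + 280\right)\right) - 133799 = \left(234441 - -13976\right) - 133799 = \left(234441 + 13976\right) - 133799 = 248417 - 133799 = 114618$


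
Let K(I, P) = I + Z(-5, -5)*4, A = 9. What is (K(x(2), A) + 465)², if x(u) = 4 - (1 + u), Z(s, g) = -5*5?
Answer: 133956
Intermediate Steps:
Z(s, g) = -25
x(u) = 3 - u (x(u) = 4 + (-1 - u) = 3 - u)
K(I, P) = -100 + I (K(I, P) = I - 25*4 = I - 100 = -100 + I)
(K(x(2), A) + 465)² = ((-100 + (3 - 1*2)) + 465)² = ((-100 + (3 - 2)) + 465)² = ((-100 + 1) + 465)² = (-99 + 465)² = 366² = 133956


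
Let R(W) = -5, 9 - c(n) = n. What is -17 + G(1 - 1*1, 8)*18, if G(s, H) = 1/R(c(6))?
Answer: -103/5 ≈ -20.600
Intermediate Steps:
c(n) = 9 - n
G(s, H) = -⅕ (G(s, H) = 1/(-5) = -⅕)
-17 + G(1 - 1*1, 8)*18 = -17 - ⅕*18 = -17 - 18/5 = -103/5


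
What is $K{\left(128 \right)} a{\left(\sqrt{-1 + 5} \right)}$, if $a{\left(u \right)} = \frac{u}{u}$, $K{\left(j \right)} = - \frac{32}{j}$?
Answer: $- \frac{1}{4} \approx -0.25$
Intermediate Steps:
$a{\left(u \right)} = 1$
$K{\left(128 \right)} a{\left(\sqrt{-1 + 5} \right)} = - \frac{32}{128} \cdot 1 = \left(-32\right) \frac{1}{128} \cdot 1 = \left(- \frac{1}{4}\right) 1 = - \frac{1}{4}$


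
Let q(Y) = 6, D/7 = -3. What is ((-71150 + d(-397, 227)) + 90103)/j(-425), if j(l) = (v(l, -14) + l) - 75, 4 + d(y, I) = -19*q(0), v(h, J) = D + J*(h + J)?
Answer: 3767/1125 ≈ 3.3484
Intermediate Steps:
D = -21 (D = 7*(-3) = -21)
v(h, J) = -21 + J*(J + h) (v(h, J) = -21 + J*(h + J) = -21 + J*(J + h))
d(y, I) = -118 (d(y, I) = -4 - 19*6 = -4 - 114 = -118)
j(l) = 100 - 13*l (j(l) = ((-21 + (-14)**2 - 14*l) + l) - 75 = ((-21 + 196 - 14*l) + l) - 75 = ((175 - 14*l) + l) - 75 = (175 - 13*l) - 75 = 100 - 13*l)
((-71150 + d(-397, 227)) + 90103)/j(-425) = ((-71150 - 118) + 90103)/(100 - 13*(-425)) = (-71268 + 90103)/(100 + 5525) = 18835/5625 = 18835*(1/5625) = 3767/1125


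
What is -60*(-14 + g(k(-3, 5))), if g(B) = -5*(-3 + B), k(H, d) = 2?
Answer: 540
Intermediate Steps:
g(B) = 15 - 5*B
-60*(-14 + g(k(-3, 5))) = -60*(-14 + (15 - 5*2)) = -60*(-14 + (15 - 10)) = -60*(-14 + 5) = -60*(-9) = 540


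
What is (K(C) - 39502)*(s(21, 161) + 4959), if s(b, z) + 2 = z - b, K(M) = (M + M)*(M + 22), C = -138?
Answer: -38156142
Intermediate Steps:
K(M) = 2*M*(22 + M) (K(M) = (2*M)*(22 + M) = 2*M*(22 + M))
s(b, z) = -2 + z - b (s(b, z) = -2 + (z - b) = -2 + z - b)
(K(C) - 39502)*(s(21, 161) + 4959) = (2*(-138)*(22 - 138) - 39502)*((-2 + 161 - 1*21) + 4959) = (2*(-138)*(-116) - 39502)*((-2 + 161 - 21) + 4959) = (32016 - 39502)*(138 + 4959) = -7486*5097 = -38156142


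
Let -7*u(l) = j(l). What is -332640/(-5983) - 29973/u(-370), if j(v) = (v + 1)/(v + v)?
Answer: 309681387260/735909 ≈ 4.2082e+5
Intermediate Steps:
j(v) = (1 + v)/(2*v) (j(v) = (1 + v)/((2*v)) = (1 + v)*(1/(2*v)) = (1 + v)/(2*v))
u(l) = -(1 + l)/(14*l)
-332640/(-5983) - 29973/u(-370) = -332640/(-5983) - 29973*(-5180/(-1 - 1*(-370))) = -332640*(-1/5983) - 29973*(-5180/(-1 + 370)) = 332640/5983 - 29973/((1/14)*(-1/370)*369) = 332640/5983 - 29973/(-369/5180) = 332640/5983 - 29973*(-5180/369) = 332640/5983 + 51753380/123 = 309681387260/735909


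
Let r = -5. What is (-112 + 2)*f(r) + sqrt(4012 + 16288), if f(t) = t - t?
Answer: 10*sqrt(203) ≈ 142.48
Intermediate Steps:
f(t) = 0
(-112 + 2)*f(r) + sqrt(4012 + 16288) = (-112 + 2)*0 + sqrt(4012 + 16288) = -110*0 + sqrt(20300) = 0 + 10*sqrt(203) = 10*sqrt(203)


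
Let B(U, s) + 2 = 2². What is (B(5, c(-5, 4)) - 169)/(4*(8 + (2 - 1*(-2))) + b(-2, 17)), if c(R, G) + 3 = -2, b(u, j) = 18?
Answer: -167/66 ≈ -2.5303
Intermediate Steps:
c(R, G) = -5 (c(R, G) = -3 - 2 = -5)
B(U, s) = 2 (B(U, s) = -2 + 2² = -2 + 4 = 2)
(B(5, c(-5, 4)) - 169)/(4*(8 + (2 - 1*(-2))) + b(-2, 17)) = (2 - 169)/(4*(8 + (2 - 1*(-2))) + 18) = -167/(4*(8 + (2 + 2)) + 18) = -167/(4*(8 + 4) + 18) = -167/(4*12 + 18) = -167/(48 + 18) = -167/66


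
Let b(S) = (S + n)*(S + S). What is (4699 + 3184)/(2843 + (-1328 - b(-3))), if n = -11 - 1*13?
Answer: 7883/1353 ≈ 5.8263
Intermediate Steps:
n = -24 (n = -11 - 13 = -24)
b(S) = 2*S*(-24 + S) (b(S) = (S - 24)*(S + S) = (-24 + S)*(2*S) = 2*S*(-24 + S))
(4699 + 3184)/(2843 + (-1328 - b(-3))) = (4699 + 3184)/(2843 + (-1328 - 2*(-3)*(-24 - 3))) = 7883/(2843 + (-1328 - 2*(-3)*(-27))) = 7883/(2843 + (-1328 - 1*162)) = 7883/(2843 + (-1328 - 162)) = 7883/(2843 - 1490) = 7883/1353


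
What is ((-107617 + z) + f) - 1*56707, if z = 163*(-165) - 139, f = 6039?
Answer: -185319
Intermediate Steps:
z = -27034 (z = -26895 - 139 = -27034)
((-107617 + z) + f) - 1*56707 = ((-107617 - 27034) + 6039) - 1*56707 = (-134651 + 6039) - 56707 = -128612 - 56707 = -185319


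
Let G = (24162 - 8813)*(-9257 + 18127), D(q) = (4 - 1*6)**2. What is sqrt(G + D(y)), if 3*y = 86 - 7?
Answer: sqrt(136145634) ≈ 11668.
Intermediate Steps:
y = 79/3 (y = (86 - 7)/3 = (1/3)*79 = 79/3 ≈ 26.333)
D(q) = 4 (D(q) = (4 - 6)**2 = (-2)**2 = 4)
G = 136145630 (G = 15349*8870 = 136145630)
sqrt(G + D(y)) = sqrt(136145630 + 4) = sqrt(136145634)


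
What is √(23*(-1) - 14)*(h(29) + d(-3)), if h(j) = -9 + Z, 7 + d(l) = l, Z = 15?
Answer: -4*I*√37 ≈ -24.331*I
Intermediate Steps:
d(l) = -7 + l
h(j) = 6 (h(j) = -9 + 15 = 6)
√(23*(-1) - 14)*(h(29) + d(-3)) = √(23*(-1) - 14)*(6 + (-7 - 3)) = √(-23 - 14)*(6 - 10) = √(-37)*(-4) = (I*√37)*(-4) = -4*I*√37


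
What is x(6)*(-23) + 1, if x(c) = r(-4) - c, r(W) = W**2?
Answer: -229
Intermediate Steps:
x(c) = 16 - c (x(c) = (-4)**2 - c = 16 - c)
x(6)*(-23) + 1 = (16 - 1*6)*(-23) + 1 = (16 - 6)*(-23) + 1 = 10*(-23) + 1 = -230 + 1 = -229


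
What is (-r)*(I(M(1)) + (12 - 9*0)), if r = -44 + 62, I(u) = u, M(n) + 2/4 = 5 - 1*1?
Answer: -279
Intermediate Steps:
M(n) = 7/2 (M(n) = -1/2 + (5 - 1*1) = -1/2 + (5 - 1) = -1/2 + 4 = 7/2)
r = 18
(-r)*(I(M(1)) + (12 - 9*0)) = (-1*18)*(7/2 + (12 - 9*0)) = -18*(7/2 + (12 + 0)) = -18*(7/2 + 12) = -18*31/2 = -279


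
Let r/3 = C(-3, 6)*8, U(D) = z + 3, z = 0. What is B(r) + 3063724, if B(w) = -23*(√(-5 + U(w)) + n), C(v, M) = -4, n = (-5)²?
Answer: 3063149 - 23*I*√2 ≈ 3.0631e+6 - 32.527*I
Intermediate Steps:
U(D) = 3 (U(D) = 0 + 3 = 3)
n = 25
r = -96 (r = 3*(-4*8) = 3*(-32) = -96)
B(w) = -575 - 23*I*√2 (B(w) = -23*(√(-5 + 3) + 25) = -23*(√(-2) + 25) = -23*(I*√2 + 25) = -23*(25 + I*√2) = -575 - 23*I*√2)
B(r) + 3063724 = (-575 - 23*I*√2) + 3063724 = 3063149 - 23*I*√2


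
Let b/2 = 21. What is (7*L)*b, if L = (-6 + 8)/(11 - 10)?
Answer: 588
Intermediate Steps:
b = 42 (b = 2*21 = 42)
L = 2 (L = 2/1 = 2*1 = 2)
(7*L)*b = (7*2)*42 = 14*42 = 588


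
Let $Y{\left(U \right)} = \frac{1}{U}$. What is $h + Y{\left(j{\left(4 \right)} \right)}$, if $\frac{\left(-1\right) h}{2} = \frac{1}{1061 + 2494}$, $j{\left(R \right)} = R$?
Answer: $\frac{3547}{14220} \approx 0.24944$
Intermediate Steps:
$h = - \frac{2}{3555}$ ($h = - \frac{2}{1061 + 2494} = - \frac{2}{3555} \approx -0.00056259$)
$h + Y{\left(j{\left(4 \right)} \right)} = - \frac{2}{3555} + \frac{1}{4} = \frac{3547}{14220}$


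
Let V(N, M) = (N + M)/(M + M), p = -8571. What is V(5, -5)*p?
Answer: 0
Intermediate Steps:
V(N, M) = (M + N)/(2*M) (V(N, M) = (M + N)/((2*M)) = (M + N)*(1/(2*M)) = (M + N)/(2*M))
V(5, -5)*p = ((½)*(-5 + 5)/(-5))*(-8571) = ((½)*(-⅕)*0)*(-8571) = 0*(-8571) = 0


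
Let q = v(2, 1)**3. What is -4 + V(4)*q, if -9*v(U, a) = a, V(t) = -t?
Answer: -2912/729 ≈ -3.9945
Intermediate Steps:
v(U, a) = -a/9
q = -1/729 (q = (-1/9*1)**3 = (-1/9)**3 = -1/729 ≈ -0.0013717)
-4 + V(4)*q = -4 - 1*4*(-1/729) = -4 - 4*(-1/729) = -4 + 4/729 = -2912/729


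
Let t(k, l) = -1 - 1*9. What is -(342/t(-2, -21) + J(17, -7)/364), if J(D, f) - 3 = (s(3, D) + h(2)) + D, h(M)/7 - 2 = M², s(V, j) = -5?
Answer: 61959/1820 ≈ 34.043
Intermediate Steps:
h(M) = 14 + 7*M²
t(k, l) = -10 (t(k, l) = -1 - 9 = -10)
J(D, f) = 40 + D (J(D, f) = 3 + ((-5 + (14 + 7*2²)) + D) = 3 + ((-5 + (14 + 7*4)) + D) = 3 + ((-5 + (14 + 28)) + D) = 3 + ((-5 + 42) + D) = 3 + (37 + D) = 40 + D)
-(342/t(-2, -21) + J(17, -7)/364) = -(342/(-10) + (40 + 17)/364) = -(342*(-⅒) + 57*(1/364)) = -(-171/5 + 57/364) = -1*(-61959/1820) = 61959/1820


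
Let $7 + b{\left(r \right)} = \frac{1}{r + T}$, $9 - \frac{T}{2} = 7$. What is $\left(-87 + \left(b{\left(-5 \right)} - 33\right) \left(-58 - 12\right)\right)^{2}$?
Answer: $7745089$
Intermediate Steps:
$T = 4$ ($T = 18 - 14 = 4$)
$b{\left(r \right)} = -7 + \frac{1}{4 + r}$ ($b{\left(r \right)} = -7 + \frac{1}{r + 4} = -7 + \frac{1}{4 + r}$)
$\left(-87 + \left(b{\left(-5 \right)} - 33\right) \left(-58 - 12\right)\right)^{2} = \left(-87 + \left(\frac{-27 - -35}{4 - 5} - 33\right) \left(-58 - 12\right)\right)^{2} = \left(-87 + \left(\frac{-27 + 35}{-1} - 33\right) \left(-70\right)\right)^{2} = \left(-87 + \left(\left(-1\right) 8 - 33\right) \left(-70\right)\right)^{2} = \left(-87 + \left(-8 - 33\right) \left(-70\right)\right)^{2} = \left(-87 - -2870\right)^{2} = \left(-87 + 2870\right)^{2} = 2783^{2} = 7745089$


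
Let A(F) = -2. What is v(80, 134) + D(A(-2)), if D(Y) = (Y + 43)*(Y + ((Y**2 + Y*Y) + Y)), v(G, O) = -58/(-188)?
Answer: 15445/94 ≈ 164.31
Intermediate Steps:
v(G, O) = 29/94 (v(G, O) = -58*(-1/188) = 29/94)
D(Y) = (43 + Y)*(2*Y + 2*Y**2) (D(Y) = (43 + Y)*(Y + ((Y**2 + Y**2) + Y)) = (43 + Y)*(Y + (2*Y**2 + Y)) = (43 + Y)*(Y + (Y + 2*Y**2)) = (43 + Y)*(2*Y + 2*Y**2))
v(80, 134) + D(A(-2)) = 29/94 + 2*(-2)*(43 + (-2)**2 + 44*(-2)) = 29/94 + 2*(-2)*(43 + 4 - 88) = 29/94 + 2*(-2)*(-41) = 29/94 + 164 = 15445/94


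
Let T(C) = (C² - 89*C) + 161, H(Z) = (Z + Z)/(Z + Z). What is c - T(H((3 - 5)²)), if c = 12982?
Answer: 12909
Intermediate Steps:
H(Z) = 1 (H(Z) = (2*Z)/((2*Z)) = (2*Z)*(1/(2*Z)) = 1)
T(C) = 161 + C² - 89*C
c - T(H((3 - 5)²)) = 12982 - (161 + 1² - 89*1) = 12982 - (161 + 1 - 89) = 12982 - 1*73 = 12982 - 73 = 12909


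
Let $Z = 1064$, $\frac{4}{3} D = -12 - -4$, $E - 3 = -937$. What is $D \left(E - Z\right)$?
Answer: $11988$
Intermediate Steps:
$E = -934$ ($E = 3 - 937 = -934$)
$D = -6$ ($D = \frac{3 \left(-12 - -4\right)}{4} = \frac{3 \left(-12 + 4\right)}{4} = \frac{3}{4} \left(-8\right) = -6$)
$D \left(E - Z\right) = - 6 \left(-934 - 1064\right) = \left(-6\right) \left(-1998\right) = 11988$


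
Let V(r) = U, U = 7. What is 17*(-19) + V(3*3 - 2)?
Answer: -316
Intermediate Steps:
V(r) = 7
17*(-19) + V(3*3 - 2) = 17*(-19) + 7 = -323 + 7 = -316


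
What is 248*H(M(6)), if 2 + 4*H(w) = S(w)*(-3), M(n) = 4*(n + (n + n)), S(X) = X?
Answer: -13516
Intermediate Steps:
M(n) = 12*n (M(n) = 4*(n + 2*n) = 4*(3*n) = 12*n)
H(w) = -½ - 3*w/4 (H(w) = -½ + (w*(-3))/4 = -½ + (-3*w)/4 = -½ - 3*w/4)
248*H(M(6)) = 248*(-½ - 9*6) = 248*(-½ - ¾*72) = 248*(-½ - 54) = 248*(-109/2) = -13516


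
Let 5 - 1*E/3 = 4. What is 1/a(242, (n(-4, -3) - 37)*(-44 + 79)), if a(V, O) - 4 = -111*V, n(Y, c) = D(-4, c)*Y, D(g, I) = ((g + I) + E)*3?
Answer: -1/26858 ≈ -3.7233e-5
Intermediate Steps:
E = 3 (E = 15 - 3*4 = 15 - 12 = 3)
D(g, I) = 9 + 3*I + 3*g (D(g, I) = ((g + I) + 3)*3 = ((I + g) + 3)*3 = (3 + I + g)*3 = 9 + 3*I + 3*g)
n(Y, c) = Y*(-3 + 3*c) (n(Y, c) = (9 + 3*c + 3*(-4))*Y = (9 + 3*c - 12)*Y = (-3 + 3*c)*Y = Y*(-3 + 3*c))
a(V, O) = 4 - 111*V
1/a(242, (n(-4, -3) - 37)*(-44 + 79)) = 1/(4 - 111*242) = 1/(4 - 26862) = 1/(-26858) = -1/26858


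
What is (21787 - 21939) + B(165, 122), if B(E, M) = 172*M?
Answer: 20832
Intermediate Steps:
(21787 - 21939) + B(165, 122) = (21787 - 21939) + 172*122 = -152 + 20984 = 20832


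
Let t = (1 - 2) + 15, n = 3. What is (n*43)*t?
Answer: 1806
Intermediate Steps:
t = 14 (t = -1 + 15 = 14)
(n*43)*t = (3*43)*14 = 129*14 = 1806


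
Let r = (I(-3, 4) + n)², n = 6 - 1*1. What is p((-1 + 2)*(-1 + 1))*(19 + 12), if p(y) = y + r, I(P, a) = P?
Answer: 124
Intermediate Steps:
n = 5 (n = 6 - 1 = 5)
r = 4 (r = (-3 + 5)² = 2² = 4)
p(y) = 4 + y (p(y) = y + 4 = 4 + y)
p((-1 + 2)*(-1 + 1))*(19 + 12) = (4 + (-1 + 2)*(-1 + 1))*(19 + 12) = (4 + 1*0)*31 = (4 + 0)*31 = 4*31 = 124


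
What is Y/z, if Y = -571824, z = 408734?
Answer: -285912/204367 ≈ -1.3990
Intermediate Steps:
Y/z = -571824/408734 = -571824*1/408734 = -285912/204367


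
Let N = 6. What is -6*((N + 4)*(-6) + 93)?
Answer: -198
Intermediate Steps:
-6*((N + 4)*(-6) + 93) = -6*((6 + 4)*(-6) + 93) = -6*(10*(-6) + 93) = -6*(-60 + 93) = -6*33 = -198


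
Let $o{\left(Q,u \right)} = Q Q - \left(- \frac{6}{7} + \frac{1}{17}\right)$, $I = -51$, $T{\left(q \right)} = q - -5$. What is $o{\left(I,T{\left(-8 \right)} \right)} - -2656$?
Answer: $\frac{625678}{119} \approx 5257.8$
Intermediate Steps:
$T{\left(q \right)} = 5 + q$ ($T{\left(q \right)} = q + 5 = 5 + q$)
$o{\left(Q,u \right)} = \frac{95}{119} + Q^{2}$ ($o{\left(Q,u \right)} = Q^{2} - - \frac{95}{119} = Q^{2} + \left(- \frac{1}{17} + \frac{6}{7}\right) = Q^{2} + \frac{95}{119} = \frac{95}{119} + Q^{2}$)
$o{\left(I,T{\left(-8 \right)} \right)} - -2656 = \left(\frac{95}{119} + \left(-51\right)^{2}\right) - -2656 = \left(\frac{95}{119} + 2601\right) + 2656 = \frac{309614}{119} + 2656 = \frac{625678}{119}$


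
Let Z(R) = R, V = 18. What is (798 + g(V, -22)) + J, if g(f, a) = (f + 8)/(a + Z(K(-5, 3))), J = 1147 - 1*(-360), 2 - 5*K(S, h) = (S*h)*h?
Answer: 145085/63 ≈ 2302.9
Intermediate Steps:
K(S, h) = ⅖ - S*h²/5 (K(S, h) = ⅖ - S*h*h/5 = ⅖ - S*h²/5)
J = 1507 (J = 1147 + 360 = 1507)
g(f, a) = (8 + f)/(47/5 + a) (g(f, a) = (f + 8)/(a + (⅖ - ⅕*(-5)*3²)) = (8 + f)/(a + (⅖ - ⅕*(-5)*9)) = (8 + f)/(a + (⅖ + 9)) = (8 + f)/(a + 47/5) = (8 + f)/(47/5 + a))
(798 + g(V, -22)) + J = (798 + 5*(8 + 18)/(47 + 5*(-22))) + 1507 = (798 + 5*26/(47 - 110)) + 1507 = (798 + 5*26/(-63)) + 1507 = (798 + 5*(-1/63)*26) + 1507 = (798 - 130/63) + 1507 = 50144/63 + 1507 = 145085/63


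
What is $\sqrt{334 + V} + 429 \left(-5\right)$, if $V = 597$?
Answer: $-2145 + 7 \sqrt{19} \approx -2114.5$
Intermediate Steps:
$\sqrt{334 + V} + 429 \left(-5\right) = \sqrt{334 + 597} + 429 \left(-5\right) = \sqrt{931} - 2145 = 7 \sqrt{19} - 2145 = -2145 + 7 \sqrt{19}$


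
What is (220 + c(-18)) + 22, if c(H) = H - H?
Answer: 242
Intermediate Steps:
c(H) = 0
(220 + c(-18)) + 22 = (220 + 0) + 22 = 220 + 22 = 242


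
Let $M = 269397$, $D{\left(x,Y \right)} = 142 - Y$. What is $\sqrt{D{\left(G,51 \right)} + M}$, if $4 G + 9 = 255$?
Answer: $4 \sqrt{16843} \approx 519.12$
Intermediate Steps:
$G = \frac{123}{2}$ ($G = - \frac{9}{4} + \frac{1}{4} \cdot 255 = - \frac{9}{4} + \frac{255}{4} = \frac{123}{2} \approx 61.5$)
$\sqrt{D{\left(G,51 \right)} + M} = \sqrt{\left(142 - 51\right) + 269397} = \sqrt{91 + 269397} = \sqrt{269488} = 4 \sqrt{16843}$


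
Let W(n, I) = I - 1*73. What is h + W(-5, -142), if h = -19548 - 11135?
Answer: -30898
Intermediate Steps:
W(n, I) = -73 + I (W(n, I) = I - 73 = -73 + I)
h = -30683
h + W(-5, -142) = -30683 + (-73 - 142) = -30683 - 215 = -30898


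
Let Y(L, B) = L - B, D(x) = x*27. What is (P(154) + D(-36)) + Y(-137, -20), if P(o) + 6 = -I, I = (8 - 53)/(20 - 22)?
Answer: -2235/2 ≈ -1117.5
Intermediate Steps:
D(x) = 27*x
I = 45/2 (I = -45/(-2) = -45*(-1/2) = 45/2 ≈ 22.500)
P(o) = -57/2 (P(o) = -6 - 1*45/2 = -6 - 45/2 = -57/2)
(P(154) + D(-36)) + Y(-137, -20) = (-57/2 + 27*(-36)) + (-137 - 1*(-20)) = (-57/2 - 972) + (-137 + 20) = -2001/2 - 117 = -2235/2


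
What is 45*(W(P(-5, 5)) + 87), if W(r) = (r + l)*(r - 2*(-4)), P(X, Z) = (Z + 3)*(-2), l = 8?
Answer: 6795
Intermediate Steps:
P(X, Z) = -6 - 2*Z (P(X, Z) = (3 + Z)*(-2) = -6 - 2*Z)
W(r) = (8 + r)**2 (W(r) = (r + 8)*(r - 2*(-4)) = (8 + r)*(r + 8) = (8 + r)*(8 + r) = (8 + r)**2)
45*(W(P(-5, 5)) + 87) = 45*((64 + (-6 - 2*5)**2 + 16*(-6 - 2*5)) + 87) = 45*((64 + (-6 - 10)**2 + 16*(-6 - 10)) + 87) = 45*((64 + (-16)**2 + 16*(-16)) + 87) = 45*((64 + 256 - 256) + 87) = 45*(64 + 87) = 45*151 = 6795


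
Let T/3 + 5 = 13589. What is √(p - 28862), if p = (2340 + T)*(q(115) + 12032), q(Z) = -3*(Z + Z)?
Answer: √488720602 ≈ 22107.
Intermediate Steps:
T = 40752 (T = -15 + 3*13589 = -15 + 40767 = 40752)
q(Z) = -6*Z
p = 488749464 (p = (2340 + 40752)*(-6*115 + 12032) = 43092*(-690 + 12032) = 43092*11342 = 488749464)
√(p - 28862) = √(488749464 - 28862) = √488720602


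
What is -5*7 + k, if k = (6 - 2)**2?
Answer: -19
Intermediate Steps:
k = 16 (k = 4**2 = 16)
-5*7 + k = -5*7 + 16 = -35 + 16 = -19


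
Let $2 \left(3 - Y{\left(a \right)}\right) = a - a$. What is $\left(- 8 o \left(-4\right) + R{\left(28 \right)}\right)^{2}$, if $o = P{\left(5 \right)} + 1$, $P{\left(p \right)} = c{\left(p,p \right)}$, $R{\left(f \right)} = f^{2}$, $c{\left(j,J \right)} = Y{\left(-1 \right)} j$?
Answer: $1679616$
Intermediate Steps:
$Y{\left(a \right)} = 3$ ($Y{\left(a \right)} = 3 - \frac{a - a}{2} = 3 - 0 = 3 + 0 = 3$)
$c{\left(j,J \right)} = 3 j$
$P{\left(p \right)} = 3 p$
$o = 16$ ($o = 3 \cdot 5 + 1 = 15 + 1 = 16$)
$\left(- 8 o \left(-4\right) + R{\left(28 \right)}\right)^{2} = \left(\left(-8\right) 16 \left(-4\right) + 28^{2}\right)^{2} = \left(\left(-128\right) \left(-4\right) + 784\right)^{2} = \left(512 + 784\right)^{2} = 1296^{2} = 1679616$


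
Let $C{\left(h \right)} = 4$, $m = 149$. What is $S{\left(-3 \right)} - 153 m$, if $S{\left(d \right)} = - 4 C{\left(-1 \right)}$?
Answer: $-22813$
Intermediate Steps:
$S{\left(d \right)} = -16$ ($S{\left(d \right)} = \left(-4\right) 4 = -16$)
$S{\left(-3 \right)} - 153 m = -16 - 22797 = -22813$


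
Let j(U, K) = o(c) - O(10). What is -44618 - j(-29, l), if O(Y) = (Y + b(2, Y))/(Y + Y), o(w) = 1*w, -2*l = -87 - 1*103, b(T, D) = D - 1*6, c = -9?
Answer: -446083/10 ≈ -44608.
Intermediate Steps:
b(T, D) = -6 + D (b(T, D) = D - 6 = -6 + D)
l = 95 (l = -(-87 - 1*103)/2 = -(-87 - 103)/2 = -1/2*(-190) = 95)
o(w) = w
O(Y) = (-6 + 2*Y)/(2*Y) (O(Y) = (Y + (-6 + Y))/(Y + Y) = (-6 + 2*Y)/((2*Y)) = (-6 + 2*Y)*(1/(2*Y)) = (-6 + 2*Y)/(2*Y))
j(U, K) = -97/10 (j(U, K) = -9 - (-3 + 10)/10 = -9 - 7/10 = -97/10)
-44618 - j(-29, l) = -44618 - 1*(-97/10) = -44618 + 97/10 = -446083/10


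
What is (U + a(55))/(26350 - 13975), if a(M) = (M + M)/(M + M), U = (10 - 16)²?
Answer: 37/12375 ≈ 0.0029899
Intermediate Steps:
U = 36 (U = (-6)² = 36)
a(M) = 1 (a(M) = (2*M)/((2*M)) = (2*M)*(1/(2*M)) = 1)
(U + a(55))/(26350 - 13975) = (36 + 1)/(26350 - 13975) = 37/12375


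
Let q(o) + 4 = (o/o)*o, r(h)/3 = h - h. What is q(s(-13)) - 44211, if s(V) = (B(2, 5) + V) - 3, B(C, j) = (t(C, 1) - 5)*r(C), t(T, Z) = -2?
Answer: -44231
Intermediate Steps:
r(h) = 0 (r(h) = 3*(h - h) = 3*0 = 0)
B(C, j) = 0 (B(C, j) = (-2 - 5)*0 = -7*0 = 0)
s(V) = -3 + V (s(V) = (0 + V) - 3 = V - 3 = -3 + V)
q(o) = -4 + o (q(o) = -4 + (o/o)*o = -4 + 1*o = -4 + o)
q(s(-13)) - 44211 = (-4 + (-3 - 13)) - 44211 = (-4 - 16) - 44211 = -20 - 44211 = -44231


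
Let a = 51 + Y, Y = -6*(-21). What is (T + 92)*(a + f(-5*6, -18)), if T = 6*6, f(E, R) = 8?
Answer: 23680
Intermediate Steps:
Y = 126
T = 36
a = 177 (a = 51 + 126 = 177)
(T + 92)*(a + f(-5*6, -18)) = (36 + 92)*(177 + 8) = 128*185 = 23680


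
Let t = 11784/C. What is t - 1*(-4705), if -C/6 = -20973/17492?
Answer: 133032253/20973 ≈ 6343.0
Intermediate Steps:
C = 62919/8746 (C = -(-125838)/17492 = -6*(-20973/17492) = 62919/8746 ≈ 7.1940)
t = 34354288/20973 (t = 11784/(62919/8746) = 11784*(8746/62919) = 34354288/20973 ≈ 1638.0)
t - 1*(-4705) = 34354288/20973 - 1*(-4705) = 34354288/20973 + 4705 = 133032253/20973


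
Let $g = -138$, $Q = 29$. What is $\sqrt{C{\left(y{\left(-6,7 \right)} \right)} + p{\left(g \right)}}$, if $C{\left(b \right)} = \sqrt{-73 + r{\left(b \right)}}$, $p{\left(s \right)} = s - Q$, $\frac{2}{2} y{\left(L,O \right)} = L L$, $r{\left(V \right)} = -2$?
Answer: $\sqrt{-167 + 5 i \sqrt{3}} \approx 0.33496 + 12.927 i$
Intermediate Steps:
$y{\left(L,O \right)} = L^{2}$ ($y{\left(L,O \right)} = L L = L^{2}$)
$p{\left(s \right)} = -29 + s$ ($p{\left(s \right)} = s - 29 = -29 + s$)
$C{\left(b \right)} = 5 i \sqrt{3}$ ($C{\left(b \right)} = \sqrt{-73 - 2} = \sqrt{-75} = 5 i \sqrt{3}$)
$\sqrt{C{\left(y{\left(-6,7 \right)} \right)} + p{\left(g \right)}} = \sqrt{5 i \sqrt{3} - 167} = \sqrt{-167 + 5 i \sqrt{3}}$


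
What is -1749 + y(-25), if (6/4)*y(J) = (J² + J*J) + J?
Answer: -2797/3 ≈ -932.33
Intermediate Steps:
y(J) = 2*J/3 + 4*J²/3 (y(J) = 2*((J² + J*J) + J)/3 = 2*((J² + J²) + J)/3 = 2*(2*J² + J)/3 = 2*(J + 2*J²)/3 = 2*J/3 + 4*J²/3)
-1749 + y(-25) = -1749 + (⅔)*(-25)*(1 + 2*(-25)) = -1749 + (⅔)*(-25)*(1 - 50) = -1749 + (⅔)*(-25)*(-49) = -1749 + 2450/3 = -2797/3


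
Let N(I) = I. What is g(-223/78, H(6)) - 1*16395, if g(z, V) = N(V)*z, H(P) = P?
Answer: -213358/13 ≈ -16412.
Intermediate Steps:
g(z, V) = V*z
g(-223/78, H(6)) - 1*16395 = 6*(-223/78) - 1*16395 = 6*(-223*1/78) - 16395 = 6*(-223/78) - 16395 = -223/13 - 16395 = -213358/13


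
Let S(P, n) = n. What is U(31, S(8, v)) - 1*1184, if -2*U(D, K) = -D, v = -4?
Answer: -2337/2 ≈ -1168.5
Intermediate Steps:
U(D, K) = D/2 (U(D, K) = -(-1)*D/2 = D/2)
U(31, S(8, v)) - 1*1184 = (1/2)*31 - 1*1184 = 31/2 - 1184 = -2337/2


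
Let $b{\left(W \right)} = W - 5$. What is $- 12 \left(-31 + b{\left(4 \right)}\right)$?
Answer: $384$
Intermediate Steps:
$b{\left(W \right)} = -5 + W$
$- 12 \left(-31 + b{\left(4 \right)}\right) = - 12 \left(-31 + \left(-5 + 4\right)\right) = - 12 \left(-31 - 1\right) = \left(-12\right) \left(-32\right) = 384$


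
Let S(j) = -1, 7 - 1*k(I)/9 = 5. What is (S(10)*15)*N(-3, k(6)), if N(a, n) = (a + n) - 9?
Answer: -90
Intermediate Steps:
k(I) = 18 (k(I) = 63 - 9*5 = 63 - 45 = 18)
N(a, n) = -9 + a + n
(S(10)*15)*N(-3, k(6)) = (-1*15)*(-9 - 3 + 18) = -15*6 = -90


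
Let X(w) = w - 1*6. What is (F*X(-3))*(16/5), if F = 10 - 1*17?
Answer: 1008/5 ≈ 201.60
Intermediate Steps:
F = -7 (F = 10 - 17 = -7)
X(w) = -6 + w (X(w) = w - 6 = -6 + w)
(F*X(-3))*(16/5) = (-7*(-6 - 3))*(16/5) = (-7*(-9))*(16*(⅕)) = 63*(16/5) = 1008/5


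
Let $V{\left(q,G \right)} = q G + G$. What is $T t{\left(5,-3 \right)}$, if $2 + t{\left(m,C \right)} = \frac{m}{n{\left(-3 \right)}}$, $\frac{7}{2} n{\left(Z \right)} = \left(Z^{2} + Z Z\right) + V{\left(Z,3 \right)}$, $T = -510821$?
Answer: $\frac{6640673}{24} \approx 2.7669 \cdot 10^{5}$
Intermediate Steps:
$V{\left(q,G \right)} = G + G q$ ($V{\left(q,G \right)} = G q + G = G + G q$)
$n{\left(Z \right)} = \frac{6}{7} + \frac{4 Z^{2}}{7} + \frac{6 Z}{7}$ ($n{\left(Z \right)} = \frac{2 \left(\left(Z^{2} + Z Z\right) + 3 \left(1 + Z\right)\right)}{7} = \frac{2 \left(\left(Z^{2} + Z^{2}\right) + \left(3 + 3 Z\right)\right)}{7} = \frac{2 \left(2 Z^{2} + \left(3 + 3 Z\right)\right)}{7} = \frac{2 \left(3 + 2 Z^{2} + 3 Z\right)}{7} = \frac{6}{7} + \frac{4 Z^{2}}{7} + \frac{6 Z}{7}$)
$t{\left(m,C \right)} = -2 + \frac{7 m}{24}$ ($t{\left(m,C \right)} = -2 + \frac{m}{\frac{6}{7} + \frac{4 \left(-3\right)^{2}}{7} + \frac{6}{7} \left(-3\right)} = -2 + \frac{m}{\frac{6}{7} + \frac{4}{7} \cdot 9 - \frac{18}{7}} = -2 + \frac{m}{\frac{6}{7} + \frac{36}{7} - \frac{18}{7}} = -2 + \frac{m}{\frac{24}{7}} = -2 + m \frac{7}{24} = -2 + \frac{7 m}{24}$)
$T t{\left(5,-3 \right)} = - 510821 \left(-2 + \frac{7}{24} \cdot 5\right) = - 510821 \left(-2 + \frac{35}{24}\right) = \left(-510821\right) \left(- \frac{13}{24}\right) = \frac{6640673}{24}$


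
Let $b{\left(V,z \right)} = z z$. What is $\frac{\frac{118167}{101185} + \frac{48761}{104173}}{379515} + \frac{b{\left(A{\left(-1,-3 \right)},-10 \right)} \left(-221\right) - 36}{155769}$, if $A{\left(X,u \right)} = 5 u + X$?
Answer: $- \frac{4216643947340479636}{29673036450721401675} \approx -0.1421$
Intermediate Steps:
$A{\left(X,u \right)} = X + 5 u$
$b{\left(V,z \right)} = z^{2}$
$\frac{\frac{118167}{101185} + \frac{48761}{104173}}{379515} + \frac{b{\left(A{\left(-1,-3 \right)},-10 \right)} \left(-221\right) - 36}{155769} = \frac{\frac{118167}{101185} + \frac{48761}{104173}}{379515} + \frac{\left(-10\right)^{2} \left(-221\right) - 36}{155769} = \left(118167 \cdot \frac{1}{101185} + 48761 \cdot \frac{1}{104173}\right) \frac{1}{379515} + \left(100 \left(-221\right) + \left(-117 + 81\right)\right) \frac{1}{155769} = \left(\frac{16881}{14455} + \frac{48761}{104173}\right) \frac{1}{379515} + \left(-22100 - 36\right) \frac{1}{155769} = \frac{2463384668}{1505820715} \cdot \frac{1}{379515} - \frac{22136}{155769} = \frac{2463384668}{571481548653225} - \frac{22136}{155769} = - \frac{4216643947340479636}{29673036450721401675}$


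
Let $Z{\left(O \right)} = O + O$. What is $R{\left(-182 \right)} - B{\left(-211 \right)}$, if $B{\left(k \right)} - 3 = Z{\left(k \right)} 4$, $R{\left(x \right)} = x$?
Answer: $1503$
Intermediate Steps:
$Z{\left(O \right)} = 2 O$
$B{\left(k \right)} = 3 + 8 k$ ($B{\left(k \right)} = 3 + 2 k 4 = 3 + 8 k$)
$R{\left(-182 \right)} - B{\left(-211 \right)} = -182 - \left(3 + 8 \left(-211\right)\right) = -182 - \left(3 - 1688\right) = -182 - -1685 = -182 + 1685 = 1503$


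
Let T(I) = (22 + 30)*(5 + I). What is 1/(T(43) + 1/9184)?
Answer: 9184/22923265 ≈ 0.00040064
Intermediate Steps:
T(I) = 260 + 52*I (T(I) = 52*(5 + I) = 260 + 52*I)
1/(T(43) + 1/9184) = 1/((260 + 52*43) + 1/9184) = 1/((260 + 2236) + 1/9184) = 1/(2496 + 1/9184) = 1/(22923265/9184) = 9184/22923265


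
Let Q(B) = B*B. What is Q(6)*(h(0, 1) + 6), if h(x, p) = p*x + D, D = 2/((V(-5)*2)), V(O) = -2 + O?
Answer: 1476/7 ≈ 210.86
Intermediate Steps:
Q(B) = B**2
D = -1/7 (D = 2/(((-2 - 5)*2)) = 2/((-7*2)) = 2/(-14) = 2*(-1/14) = -1/7 ≈ -0.14286)
h(x, p) = -1/7 + p*x (h(x, p) = p*x - 1/7 = -1/7 + p*x)
Q(6)*(h(0, 1) + 6) = 6**2*((-1/7 + 1*0) + 6) = 36*((-1/7 + 0) + 6) = 36*(-1/7 + 6) = 36*(41/7) = 1476/7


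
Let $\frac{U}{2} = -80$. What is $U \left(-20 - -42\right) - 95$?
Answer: $-3615$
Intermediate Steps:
$U = -160$ ($U = 2 \left(-80\right) = -160$)
$U \left(-20 - -42\right) - 95 = - 160 \left(-20 - -42\right) - 95 = - 160 \left(-20 + 42\right) - 95 = \left(-160\right) 22 - 95 = -3520 - 95 = -3615$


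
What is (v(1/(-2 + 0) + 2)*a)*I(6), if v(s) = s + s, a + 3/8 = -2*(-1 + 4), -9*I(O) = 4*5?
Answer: 85/2 ≈ 42.500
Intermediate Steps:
I(O) = -20/9 (I(O) = -4*5/9 = -⅑*20 = -20/9)
a = -51/8 (a = -3/8 - 2*(-1 + 4) = -3/8 - 2*3 = -3/8 - 6 = -51/8 ≈ -6.3750)
v(s) = 2*s
(v(1/(-2 + 0) + 2)*a)*I(6) = ((2*(1/(-2 + 0) + 2))*(-51/8))*(-20/9) = ((2*(1/(-2) + 2))*(-51/8))*(-20/9) = ((2*(-½ + 2))*(-51/8))*(-20/9) = ((2*(3/2))*(-51/8))*(-20/9) = (3*(-51/8))*(-20/9) = -153/8*(-20/9) = 85/2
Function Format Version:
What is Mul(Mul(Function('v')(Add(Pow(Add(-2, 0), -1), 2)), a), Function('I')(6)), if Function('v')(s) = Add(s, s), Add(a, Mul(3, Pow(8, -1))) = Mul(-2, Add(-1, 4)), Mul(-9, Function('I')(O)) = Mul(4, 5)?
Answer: Rational(85, 2) ≈ 42.500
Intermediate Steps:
Function('I')(O) = Rational(-20, 9) (Function('I')(O) = Mul(Rational(-1, 9), Mul(4, 5)) = Mul(Rational(-1, 9), 20) = Rational(-20, 9))
a = Rational(-51, 8) (a = Add(Rational(-3, 8), Mul(-2, Add(-1, 4))) = Add(Rational(-3, 8), Mul(-2, 3)) = Add(Rational(-3, 8), -6) = Rational(-51, 8) ≈ -6.3750)
Function('v')(s) = Mul(2, s)
Mul(Mul(Function('v')(Add(Pow(Add(-2, 0), -1), 2)), a), Function('I')(6)) = Mul(Mul(Mul(2, Add(Pow(Add(-2, 0), -1), 2)), Rational(-51, 8)), Rational(-20, 9)) = Mul(Mul(Mul(2, Add(Pow(-2, -1), 2)), Rational(-51, 8)), Rational(-20, 9)) = Mul(Mul(Mul(2, Add(Rational(-1, 2), 2)), Rational(-51, 8)), Rational(-20, 9)) = Mul(Mul(Mul(2, Rational(3, 2)), Rational(-51, 8)), Rational(-20, 9)) = Mul(Mul(3, Rational(-51, 8)), Rational(-20, 9)) = Mul(Rational(-153, 8), Rational(-20, 9)) = Rational(85, 2)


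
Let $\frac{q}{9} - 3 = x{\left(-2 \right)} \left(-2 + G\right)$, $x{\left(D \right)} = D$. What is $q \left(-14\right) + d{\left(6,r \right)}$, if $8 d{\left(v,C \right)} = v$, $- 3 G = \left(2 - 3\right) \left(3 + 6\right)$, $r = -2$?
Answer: $- \frac{501}{4} \approx -125.25$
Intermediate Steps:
$G = 3$ ($G = - \frac{\left(2 - 3\right) \left(3 + 6\right)}{3} = - \frac{\left(-1\right) 9}{3} = \left(- \frac{1}{3}\right) \left(-9\right) = 3$)
$d{\left(v,C \right)} = \frac{v}{8}$
$q = 9$ ($q = 27 + 9 \left(- 2 \left(-2 + 3\right)\right) = 27 + 9 \left(\left(-2\right) 1\right) = 27 + 9 \left(-2\right) = 27 - 18 = 9$)
$q \left(-14\right) + d{\left(6,r \right)} = 9 \left(-14\right) + \frac{1}{8} \cdot 6 = -126 + \frac{3}{4} = - \frac{501}{4}$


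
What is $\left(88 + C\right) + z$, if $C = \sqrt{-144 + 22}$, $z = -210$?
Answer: $-122 + i \sqrt{122} \approx -122.0 + 11.045 i$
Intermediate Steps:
$C = i \sqrt{122}$ ($C = \sqrt{-122} = i \sqrt{122} \approx 11.045 i$)
$\left(88 + C\right) + z = \left(88 + i \sqrt{122}\right) - 210 = -122 + i \sqrt{122}$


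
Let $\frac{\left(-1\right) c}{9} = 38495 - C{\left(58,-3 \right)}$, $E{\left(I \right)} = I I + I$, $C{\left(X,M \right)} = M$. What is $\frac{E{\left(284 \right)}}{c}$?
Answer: $- \frac{13490}{57747} \approx -0.23361$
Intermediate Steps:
$E{\left(I \right)} = I + I^{2}$ ($E{\left(I \right)} = I^{2} + I = I + I^{2}$)
$c = -346482$ ($c = - 9 \left(38495 - -3\right) = - 9 \left(38495 + 3\right) = \left(-9\right) 38498 = -346482$)
$\frac{E{\left(284 \right)}}{c} = \frac{284 \left(1 + 284\right)}{-346482} = 284 \cdot 285 \left(- \frac{1}{346482}\right) = 80940 \left(- \frac{1}{346482}\right) = - \frac{13490}{57747}$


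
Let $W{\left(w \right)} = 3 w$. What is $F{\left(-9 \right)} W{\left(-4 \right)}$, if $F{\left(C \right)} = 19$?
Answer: $-228$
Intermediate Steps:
$F{\left(-9 \right)} W{\left(-4 \right)} = 19 \cdot 3 \left(-4\right) = 19 \left(-12\right) = -228$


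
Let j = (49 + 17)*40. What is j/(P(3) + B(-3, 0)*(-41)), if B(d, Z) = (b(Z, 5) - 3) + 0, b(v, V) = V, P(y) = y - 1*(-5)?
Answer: -1320/37 ≈ -35.676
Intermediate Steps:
P(y) = 5 + y (P(y) = y + 5 = 5 + y)
B(d, Z) = 2 (B(d, Z) = (5 - 3) + 0 = 2 + 0 = 2)
j = 2640 (j = 66*40 = 2640)
j/(P(3) + B(-3, 0)*(-41)) = 2640/((5 + 3) + 2*(-41)) = 2640/(8 - 82) = 2640/(-74) = 2640*(-1/74) = -1320/37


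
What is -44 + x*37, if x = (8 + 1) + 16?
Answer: 881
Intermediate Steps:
x = 25 (x = 9 + 16 = 25)
-44 + x*37 = -44 + 25*37 = -44 + 925 = 881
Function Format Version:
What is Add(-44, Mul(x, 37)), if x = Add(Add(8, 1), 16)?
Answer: 881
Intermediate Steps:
x = 25 (x = Add(9, 16) = 25)
Add(-44, Mul(x, 37)) = Add(-44, Mul(25, 37)) = Add(-44, 925) = 881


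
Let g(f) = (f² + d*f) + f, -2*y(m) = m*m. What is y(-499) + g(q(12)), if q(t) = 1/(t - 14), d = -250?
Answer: -497503/4 ≈ -1.2438e+5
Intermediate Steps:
y(m) = -m²/2 (y(m) = -m*m/2 = -m²/2)
q(t) = 1/(-14 + t)
g(f) = f² - 249*f (g(f) = (f² - 250*f) + f = f² - 249*f)
y(-499) + g(q(12)) = -½*(-499)² + (-249 + 1/(-14 + 12))/(-14 + 12) = -½*249001 + (-249 + 1/(-2))/(-2) = -249001/2 - (-249 - ½)/2 = -249001/2 - ½*(-499/2) = -249001/2 + 499/4 = -497503/4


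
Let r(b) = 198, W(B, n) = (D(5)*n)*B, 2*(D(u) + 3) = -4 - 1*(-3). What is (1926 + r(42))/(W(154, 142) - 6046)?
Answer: -59/2294 ≈ -0.025719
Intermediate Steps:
D(u) = -7/2 (D(u) = -3 + (-4 - 1*(-3))/2 = -3 + (-4 + 3)/2 = -3 + (½)*(-1) = -3 - ½ = -7/2)
W(B, n) = -7*B*n/2 (W(B, n) = (-7*n/2)*B = -7*B*n/2)
(1926 + r(42))/(W(154, 142) - 6046) = (1926 + 198)/(-7/2*154*142 - 6046) = 2124/(-76538 - 6046) = 2124/(-82584) = 2124*(-1/82584) = -59/2294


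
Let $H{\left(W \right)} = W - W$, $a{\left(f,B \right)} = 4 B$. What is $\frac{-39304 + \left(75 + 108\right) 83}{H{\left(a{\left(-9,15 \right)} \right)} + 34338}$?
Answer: $- \frac{24115}{34338} \approx -0.70228$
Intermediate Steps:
$H{\left(W \right)} = 0$
$\frac{-39304 + \left(75 + 108\right) 83}{H{\left(a{\left(-9,15 \right)} \right)} + 34338} = \frac{-39304 + \left(75 + 108\right) 83}{0 + 34338} = \frac{-39304 + 183 \cdot 83}{34338} = \left(-39304 + 15189\right) \frac{1}{34338} = \left(-24115\right) \frac{1}{34338} = - \frac{24115}{34338}$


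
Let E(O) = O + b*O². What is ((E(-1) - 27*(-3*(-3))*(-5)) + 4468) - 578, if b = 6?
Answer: 5110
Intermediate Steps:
E(O) = O + 6*O²
((E(-1) - 27*(-3*(-3))*(-5)) + 4468) - 578 = ((-(1 + 6*(-1)) - 27*(-3*(-3))*(-5)) + 4468) - 578 = ((-(1 - 6) - 243*(-5)) + 4468) - 578 = ((-1*(-5) - 27*(-45)) + 4468) - 578 = ((5 + 1215) + 4468) - 578 = (1220 + 4468) - 578 = 5688 - 578 = 5110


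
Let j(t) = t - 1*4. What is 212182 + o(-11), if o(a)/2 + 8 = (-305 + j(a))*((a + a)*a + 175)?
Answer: -54714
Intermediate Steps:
j(t) = -4 + t (j(t) = t - 4 = -4 + t)
o(a) = -16 + 2*(-309 + a)*(175 + 2*a**2) (o(a) = -16 + 2*((-305 + (-4 + a))*((a + a)*a + 175)) = -16 + 2*((-309 + a)*((2*a)*a + 175)) = -16 + 2*((-309 + a)*(2*a**2 + 175)) = -16 + 2*((-309 + a)*(175 + 2*a**2)) = -16 + 2*(-309 + a)*(175 + 2*a**2))
212182 + o(-11) = 212182 + (-108166 - 1236*(-11)**2 + 4*(-11)**3 + 350*(-11)) = 212182 + (-108166 - 1236*121 + 4*(-1331) - 3850) = 212182 + (-108166 - 149556 - 5324 - 3850) = 212182 - 266896 = -54714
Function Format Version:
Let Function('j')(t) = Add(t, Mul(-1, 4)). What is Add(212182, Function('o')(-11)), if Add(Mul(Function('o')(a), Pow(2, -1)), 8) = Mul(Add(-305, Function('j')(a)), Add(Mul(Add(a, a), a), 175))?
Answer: -54714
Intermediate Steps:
Function('j')(t) = Add(-4, t) (Function('j')(t) = Add(t, -4) = Add(-4, t))
Function('o')(a) = Add(-16, Mul(2, Add(-309, a), Add(175, Mul(2, Pow(a, 2))))) (Function('o')(a) = Add(-16, Mul(2, Mul(Add(-305, Add(-4, a)), Add(Mul(Add(a, a), a), 175)))) = Add(-16, Mul(2, Mul(Add(-309, a), Add(Mul(Mul(2, a), a), 175)))) = Add(-16, Mul(2, Mul(Add(-309, a), Add(Mul(2, Pow(a, 2)), 175)))) = Add(-16, Mul(2, Mul(Add(-309, a), Add(175, Mul(2, Pow(a, 2)))))) = Add(-16, Mul(2, Add(-309, a), Add(175, Mul(2, Pow(a, 2))))))
Add(212182, Function('o')(-11)) = Add(212182, Add(-108166, Mul(-1236, Pow(-11, 2)), Mul(4, Pow(-11, 3)), Mul(350, -11))) = Add(212182, Add(-108166, Mul(-1236, 121), Mul(4, -1331), -3850)) = Add(212182, Add(-108166, -149556, -5324, -3850)) = Add(212182, -266896) = -54714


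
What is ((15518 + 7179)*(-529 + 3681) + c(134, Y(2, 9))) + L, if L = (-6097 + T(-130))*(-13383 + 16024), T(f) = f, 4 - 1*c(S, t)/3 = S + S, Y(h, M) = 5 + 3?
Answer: 55094645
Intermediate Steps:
Y(h, M) = 8
c(S, t) = 12 - 6*S (c(S, t) = 12 - 3*(S + S) = 12 - 6*S)
L = -16445507 (L = (-6097 - 130)*(-13383 + 16024) = -6227*2641 = -16445507)
((15518 + 7179)*(-529 + 3681) + c(134, Y(2, 9))) + L = ((15518 + 7179)*(-529 + 3681) + (12 - 6*134)) - 16445507 = (22697*3152 + (12 - 804)) - 16445507 = (71540944 - 792) - 16445507 = 71540152 - 16445507 = 55094645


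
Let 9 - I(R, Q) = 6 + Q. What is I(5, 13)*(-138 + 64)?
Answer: 740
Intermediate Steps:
I(R, Q) = 3 - Q (I(R, Q) = 9 - (6 + Q) = 9 + (-6 - Q) = 3 - Q)
I(5, 13)*(-138 + 64) = (3 - 1*13)*(-138 + 64) = (3 - 13)*(-74) = -10*(-74) = 740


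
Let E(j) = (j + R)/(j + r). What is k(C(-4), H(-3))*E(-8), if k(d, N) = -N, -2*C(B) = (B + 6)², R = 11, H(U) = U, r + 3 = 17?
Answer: 3/2 ≈ 1.5000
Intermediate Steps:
r = 14 (r = -3 + 17 = 14)
C(B) = -(6 + B)²/2 (C(B) = -(B + 6)²/2 = -(6 + B)²/2)
E(j) = (11 + j)/(14 + j) (E(j) = (j + 11)/(j + 14) = (11 + j)/(14 + j))
k(C(-4), H(-3))*E(-8) = (-1*(-3))*((11 - 8)/(14 - 8)) = 3*(3/6) = 3*((⅙)*3) = 3*(½) = 3/2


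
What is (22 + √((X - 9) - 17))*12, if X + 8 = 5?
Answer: 264 + 12*I*√29 ≈ 264.0 + 64.622*I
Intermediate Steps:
X = -3 (X = -8 + 5 = -3)
(22 + √((X - 9) - 17))*12 = (22 + √((-3 - 9) - 17))*12 = (22 + √(-12 - 17))*12 = (22 + √(-29))*12 = (22 + I*√29)*12 = 264 + 12*I*√29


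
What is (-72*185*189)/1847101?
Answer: -2517480/1847101 ≈ -1.3629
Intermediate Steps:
(-72*185*189)/1847101 = -13320*189*(1/1847101) = -2517480*1/1847101 = -2517480/1847101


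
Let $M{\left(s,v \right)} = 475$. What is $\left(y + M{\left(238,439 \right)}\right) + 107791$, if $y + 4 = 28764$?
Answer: $137026$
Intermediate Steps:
$y = 28760$ ($y = -4 + 28764 = 28760$)
$\left(y + M{\left(238,439 \right)}\right) + 107791 = \left(28760 + 475\right) + 107791 = 29235 + 107791 = 137026$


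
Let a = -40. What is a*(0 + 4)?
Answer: -160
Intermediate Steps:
a*(0 + 4) = -40*(0 + 4) = -40*4 = -160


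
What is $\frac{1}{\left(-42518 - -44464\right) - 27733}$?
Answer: $- \frac{1}{25787} \approx -3.8779 \cdot 10^{-5}$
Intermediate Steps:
$\frac{1}{\left(-42518 - -44464\right) - 27733} = \frac{1}{\left(-42518 + 44464\right) - 27733} = \frac{1}{1946 - 27733} = \frac{1}{-25787} = - \frac{1}{25787}$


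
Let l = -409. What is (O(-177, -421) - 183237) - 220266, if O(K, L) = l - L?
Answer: -403491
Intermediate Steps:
O(K, L) = -409 - L
(O(-177, -421) - 183237) - 220266 = ((-409 - 1*(-421)) - 183237) - 220266 = ((-409 + 421) - 183237) - 220266 = (12 - 183237) - 220266 = -183225 - 220266 = -403491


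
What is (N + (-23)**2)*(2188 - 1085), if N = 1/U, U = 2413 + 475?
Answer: 1685111559/2888 ≈ 5.8349e+5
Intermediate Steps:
U = 2888
N = 1/2888 ≈ 0.00034626
(N + (-23)**2)*(2188 - 1085) = (1/2888 + (-23)**2)*(2188 - 1085) = (1/2888 + 529)*1103 = (1527753/2888)*1103 = 1685111559/2888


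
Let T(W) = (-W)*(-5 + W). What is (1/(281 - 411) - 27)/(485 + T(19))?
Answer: -3511/28470 ≈ -0.12332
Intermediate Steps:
T(W) = -W*(-5 + W)
(1/(281 - 411) - 27)/(485 + T(19)) = (1/(281 - 411) - 27)/(485 + 19*(5 - 1*19)) = (1/(-130) - 27)/(485 + 19*(5 - 19)) = (-1/130 - 27)/(485 + 19*(-14)) = -3511/(130*(485 - 266)) = -3511/130/219 = -3511/130*1/219 = -3511/28470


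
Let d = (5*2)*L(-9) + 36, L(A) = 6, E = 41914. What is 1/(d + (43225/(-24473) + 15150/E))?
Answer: 512880661/48516060106 ≈ 0.010571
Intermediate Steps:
d = 96 (d = (5*2)*6 + 36 = 10*6 + 36 = 60 + 36 = 96)
1/(d + (43225/(-24473) + 15150/E)) = 1/(96 + (43225/(-24473) + 15150/41914)) = 1/(96 + (43225*(-1/24473) + 15150*(1/41914))) = 1/(96 + (-43225/24473 + 7575/20957)) = 1/(96 - 720483350/512880661) = 1/(48516060106/512880661) = 512880661/48516060106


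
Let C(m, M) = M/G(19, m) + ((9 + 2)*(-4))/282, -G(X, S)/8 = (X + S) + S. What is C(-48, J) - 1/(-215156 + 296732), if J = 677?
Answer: 575189/609966 ≈ 0.94299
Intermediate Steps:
G(X, S) = -16*S - 8*X (G(X, S) = -8*((X + S) + S) = -8*((S + X) + S) = -8*(X + 2*S) = -16*S - 8*X)
C(m, M) = -22/141 + M/(-152 - 16*m) (C(m, M) = M/(-16*m - 8*19) + ((9 + 2)*(-4))/282 = M/(-16*m - 152) + (11*(-4))*(1/282) = M/(-152 - 16*m) - 44*1/282 = M/(-152 - 16*m) - 22/141 = -22/141 + M/(-152 - 16*m))
C(-48, J) - 1/(-215156 + 296732) = (-3344 - 352*(-48) - 141*677)/(1128*(19 + 2*(-48))) - 1/(-215156 + 296732) = (-3344 + 16896 - 95457)/(1128*(19 - 96)) - 1/81576 = (1/1128)*(-81905)/(-77) - 1*1/81576 = (1/1128)*(-1/77)*(-81905) - 1/81576 = 81905/86856 - 1/81576 = 575189/609966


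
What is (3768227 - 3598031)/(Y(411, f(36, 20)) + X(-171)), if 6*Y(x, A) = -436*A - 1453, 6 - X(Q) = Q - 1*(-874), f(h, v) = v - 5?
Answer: -1021176/12175 ≈ -83.875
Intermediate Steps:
f(h, v) = -5 + v
X(Q) = -868 - Q (X(Q) = 6 - (Q - 1*(-874)) = 6 - (Q + 874) = 6 - (874 + Q) = 6 + (-874 - Q) = -868 - Q)
Y(x, A) = -1453/6 - 218*A/3 (Y(x, A) = (-436*A - 1453)/6 = (-1453 - 436*A)/6 = -1453/6 - 218*A/3)
(3768227 - 3598031)/(Y(411, f(36, 20)) + X(-171)) = (3768227 - 3598031)/((-1453/6 - 218*(-5 + 20)/3) + (-868 - 1*(-171))) = 170196/((-1453/6 - 218/3*15) + (-868 + 171)) = 170196/((-1453/6 - 1090) - 697) = 170196/(-7993/6 - 697) = 170196/(-12175/6) = 170196*(-6/12175) = -1021176/12175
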